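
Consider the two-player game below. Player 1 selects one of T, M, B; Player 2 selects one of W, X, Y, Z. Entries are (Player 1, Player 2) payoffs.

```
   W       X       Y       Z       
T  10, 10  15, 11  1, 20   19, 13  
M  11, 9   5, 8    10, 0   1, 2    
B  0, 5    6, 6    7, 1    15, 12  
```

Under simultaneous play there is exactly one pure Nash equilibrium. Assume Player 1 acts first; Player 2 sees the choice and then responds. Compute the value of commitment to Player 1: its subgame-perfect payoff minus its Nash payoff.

4

Backward induction with Player 1 moving first.
- T → Player 2 plays Y (best of 10, 11, 20, 13); Player 1 gets 1.
- M → Player 2 plays W (best of 9, 8, 0, 2); Player 1 gets 11.
- B → Player 2 plays Z (best of 5, 6, 1, 12); Player 1 gets 15.
Maximizing over 1, 11, 15, Player 1 chooses B. Subgame-perfect outcome: (B, Z) with payoffs (15, 12).
Under simultaneous play:
Player 1's best replies: W→M; X→T; Y→M; Z→T.
Player 2's best replies: T→Y; M→W; B→Z.
The unique mutual best reply is (M, W), giving (11, 9).
Player 1's commitment gain: 15 − 11 = 4.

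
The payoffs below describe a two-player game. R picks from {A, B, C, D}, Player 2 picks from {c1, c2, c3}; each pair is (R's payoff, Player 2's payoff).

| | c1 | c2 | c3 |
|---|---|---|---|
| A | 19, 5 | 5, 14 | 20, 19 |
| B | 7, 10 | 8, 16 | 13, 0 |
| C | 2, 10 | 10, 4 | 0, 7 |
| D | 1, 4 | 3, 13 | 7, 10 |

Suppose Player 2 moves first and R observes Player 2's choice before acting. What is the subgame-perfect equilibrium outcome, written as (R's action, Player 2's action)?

Backward induction with Player 2 moving first.
- c1: BR = A, leader payoff 5.
- c2: BR = C, leader payoff 4.
- c3: BR = A, leader payoff 19.
Player 2's induced payoffs are 5, 4, 19, so Player 2 commits to c3. Subgame-perfect outcome: (A, c3) with payoffs (20, 19).

(A, c3)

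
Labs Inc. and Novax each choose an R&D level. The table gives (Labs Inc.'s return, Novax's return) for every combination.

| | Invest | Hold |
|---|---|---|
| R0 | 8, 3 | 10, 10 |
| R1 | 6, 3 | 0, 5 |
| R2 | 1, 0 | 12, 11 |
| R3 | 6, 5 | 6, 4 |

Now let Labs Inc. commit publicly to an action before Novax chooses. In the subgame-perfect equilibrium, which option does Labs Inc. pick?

Work backward from Novax's decision.
- R0 → Novax plays Hold (best of 3, 10); Labs Inc. gets 10.
- R1 → Novax plays Hold (best of 3, 5); Labs Inc. gets 0.
- R2 → Novax plays Hold (best of 0, 11); Labs Inc. gets 12.
- R3 → Novax plays Invest (best of 5, 4); Labs Inc. gets 6.
Maximizing over 10, 0, 12, 6, Labs Inc. chooses R2. Subgame-perfect outcome: (R2, Hold) with payoffs (12, 11).

R2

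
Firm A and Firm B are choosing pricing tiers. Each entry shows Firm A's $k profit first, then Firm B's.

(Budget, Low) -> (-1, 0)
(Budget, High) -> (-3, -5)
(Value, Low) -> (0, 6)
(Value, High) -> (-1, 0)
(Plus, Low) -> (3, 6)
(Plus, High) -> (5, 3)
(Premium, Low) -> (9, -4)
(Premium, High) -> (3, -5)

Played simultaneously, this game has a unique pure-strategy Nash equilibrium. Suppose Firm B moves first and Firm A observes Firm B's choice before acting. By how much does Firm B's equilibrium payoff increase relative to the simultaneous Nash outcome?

7

Solve by backward induction (Firm B leads).
- Low: BR = Premium, leader payoff -4.
- High: BR = Plus, leader payoff 3.
Maximizing over -4, 3, Firm B chooses High. Subgame-perfect outcome: (Plus, High) with payoffs (5, 3).
For the simultaneous game, intersect best replies.
Firm A's best replies: Low→Premium; High→Plus.
Firm B's best replies: Budget→Low; Value→Low; Plus→Low; Premium→Low.
The unique mutual best reply is (Premium, Low), giving (9, -4).
Firm B's commitment gain: 3 − -4 = 7.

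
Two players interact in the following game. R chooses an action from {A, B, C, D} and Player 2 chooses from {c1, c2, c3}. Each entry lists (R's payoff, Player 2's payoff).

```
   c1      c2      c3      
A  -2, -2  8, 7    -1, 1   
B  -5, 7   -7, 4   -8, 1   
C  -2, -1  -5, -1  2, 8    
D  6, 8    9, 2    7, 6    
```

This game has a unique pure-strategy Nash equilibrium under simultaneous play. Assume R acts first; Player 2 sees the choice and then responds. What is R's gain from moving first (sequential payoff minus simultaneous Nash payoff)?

Backward induction with R moving first.
- A → Player 2 plays c2 (best of -2, 7, 1); R gets 8.
- B → Player 2 plays c1 (best of 7, 4, 1); R gets -5.
- C → Player 2 plays c3 (best of -1, -1, 8); R gets 2.
- D → Player 2 plays c1 (best of 8, 2, 6); R gets 6.
Maximizing over 8, -5, 2, 6, R chooses A. Subgame-perfect outcome: (A, c2) with payoffs (8, 7).
For the simultaneous game, intersect best replies.
R's best replies: c1→D; c2→D; c3→D.
Player 2's best replies: A→c2; B→c1; C→c3; D→c1.
The unique mutual best reply is (D, c1), giving (6, 8).
R's commitment gain: 8 − 6 = 2.

2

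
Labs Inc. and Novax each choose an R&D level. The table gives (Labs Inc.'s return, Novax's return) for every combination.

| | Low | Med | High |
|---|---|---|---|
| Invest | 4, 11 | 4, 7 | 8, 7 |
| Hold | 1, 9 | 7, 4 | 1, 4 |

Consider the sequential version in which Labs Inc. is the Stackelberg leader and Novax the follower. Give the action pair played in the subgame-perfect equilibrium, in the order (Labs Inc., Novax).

Backward induction with Labs Inc. moving first.
- Invest: Novax compares 11, 7, 7 and picks Low; Labs Inc. would get 4.
- Hold: Novax compares 9, 4, 4 and picks Low; Labs Inc. would get 1.
Maximizing over 4, 1, Labs Inc. chooses Invest. Subgame-perfect outcome: (Invest, Low) with payoffs (4, 11).

(Invest, Low)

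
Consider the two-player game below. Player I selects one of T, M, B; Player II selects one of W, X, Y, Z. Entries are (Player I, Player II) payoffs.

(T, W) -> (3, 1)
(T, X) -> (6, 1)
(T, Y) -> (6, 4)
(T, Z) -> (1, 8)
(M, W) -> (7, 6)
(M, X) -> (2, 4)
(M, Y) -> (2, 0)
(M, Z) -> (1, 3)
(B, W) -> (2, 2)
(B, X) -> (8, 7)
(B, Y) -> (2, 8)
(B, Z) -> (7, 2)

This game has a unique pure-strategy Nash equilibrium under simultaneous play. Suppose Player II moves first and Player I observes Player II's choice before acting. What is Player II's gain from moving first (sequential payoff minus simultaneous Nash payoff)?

1

Work backward from Player I's decision.
- W: BR = M, leader payoff 6.
- X: BR = B, leader payoff 7.
- Y: BR = T, leader payoff 4.
- Z: BR = B, leader payoff 2.
Player II's induced payoffs are 6, 7, 4, 2, so Player II commits to X. Subgame-perfect outcome: (B, X) with payoffs (8, 7).
Now find the simultaneous Nash equilibrium.
Player I's best replies: W→M; X→B; Y→T; Z→B.
Player II's best replies: T→Z; M→W; B→Y.
Only (M, W) has each player best-responding; Nash payoffs (7, 6).
Player II's commitment gain: 7 − 6 = 1.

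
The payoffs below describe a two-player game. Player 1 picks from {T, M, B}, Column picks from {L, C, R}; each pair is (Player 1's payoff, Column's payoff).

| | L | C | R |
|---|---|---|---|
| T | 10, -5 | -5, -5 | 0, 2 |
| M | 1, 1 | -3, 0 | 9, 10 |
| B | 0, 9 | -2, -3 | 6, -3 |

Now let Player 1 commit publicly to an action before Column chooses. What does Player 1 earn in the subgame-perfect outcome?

9

Solve by backward induction (Player 1 leads).
- T → Column plays R (best of -5, -5, 2); Player 1 gets 0.
- M → Column plays R (best of 1, 0, 10); Player 1 gets 9.
- B → Column plays L (best of 9, -3, -3); Player 1 gets 0.
Among 0, 9, 0, the best is 9 at M. Subgame-perfect outcome: (M, R) with payoffs (9, 10).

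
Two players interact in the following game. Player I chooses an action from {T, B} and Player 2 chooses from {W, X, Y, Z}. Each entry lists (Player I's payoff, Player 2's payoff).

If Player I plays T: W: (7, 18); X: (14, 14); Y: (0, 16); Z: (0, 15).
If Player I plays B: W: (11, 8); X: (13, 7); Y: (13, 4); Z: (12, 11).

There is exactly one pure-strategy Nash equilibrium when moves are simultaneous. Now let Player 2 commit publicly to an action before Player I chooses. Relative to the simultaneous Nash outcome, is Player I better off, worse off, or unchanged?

Work backward from Player I's decision.
- W: BR = B, leader payoff 8.
- X: BR = T, leader payoff 14.
- Y: BR = B, leader payoff 4.
- Z: BR = B, leader payoff 11.
Maximizing over 8, 14, 4, 11, Player 2 chooses X. Subgame-perfect outcome: (T, X) with payoffs (14, 14).
Under simultaneous play:
Player I's best replies: W→B; X→T; Y→B; Z→B.
Player 2's best replies: T→W; B→Z.
The unique mutual best reply is (B, Z), giving (12, 11).
Player I earns 14 sequentially versus 12 at the Nash outcome: better off.

better off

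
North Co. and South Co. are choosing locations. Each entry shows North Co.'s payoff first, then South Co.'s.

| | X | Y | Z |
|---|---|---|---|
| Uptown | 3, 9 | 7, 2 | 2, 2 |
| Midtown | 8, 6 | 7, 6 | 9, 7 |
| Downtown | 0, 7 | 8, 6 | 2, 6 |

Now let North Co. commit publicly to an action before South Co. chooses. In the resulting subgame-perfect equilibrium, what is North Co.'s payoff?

Work backward from South Co.'s decision.
- Uptown: South Co. compares 9, 2, 2 and picks X; North Co. would get 3.
- Midtown: South Co. compares 6, 6, 7 and picks Z; North Co. would get 9.
- Downtown: South Co. compares 7, 6, 6 and picks X; North Co. would get 0.
North Co.'s induced payoffs are 3, 9, 0, so North Co. commits to Midtown. Subgame-perfect outcome: (Midtown, Z) with payoffs (9, 7).

9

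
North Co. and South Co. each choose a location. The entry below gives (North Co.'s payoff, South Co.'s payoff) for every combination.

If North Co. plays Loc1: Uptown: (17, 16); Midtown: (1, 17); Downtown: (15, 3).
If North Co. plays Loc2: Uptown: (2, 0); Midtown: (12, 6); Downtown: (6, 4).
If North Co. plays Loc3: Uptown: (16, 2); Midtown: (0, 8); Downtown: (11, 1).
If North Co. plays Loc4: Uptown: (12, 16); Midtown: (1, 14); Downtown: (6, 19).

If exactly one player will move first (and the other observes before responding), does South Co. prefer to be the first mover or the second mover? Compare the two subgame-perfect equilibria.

If North Co. leads: South Co.'s best replies are Loc1→Midtown, Loc2→Midtown, Loc3→Midtown, Loc4→Downtown; North Co.'s induced payoffs 1, 12, 0, 6; outcome (Loc2, Midtown), payoffs (12, 6).
If South Co. leads: North Co.'s best replies are Uptown→Loc1, Midtown→Loc2, Downtown→Loc1; South Co.'s induced payoffs 16, 6, 3; outcome (Loc1, Uptown), payoffs (17, 16).
South Co. gets 16 moving first and 6 moving second, so South Co. prefers to move first.

first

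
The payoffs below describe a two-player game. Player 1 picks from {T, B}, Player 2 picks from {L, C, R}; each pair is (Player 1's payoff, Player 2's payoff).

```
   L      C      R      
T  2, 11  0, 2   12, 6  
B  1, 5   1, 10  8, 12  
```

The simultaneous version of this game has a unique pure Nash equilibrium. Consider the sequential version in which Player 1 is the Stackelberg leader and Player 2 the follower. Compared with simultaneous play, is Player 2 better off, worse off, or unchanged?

Solve by backward induction (Player 1 leads).
- T: Player 2 compares 11, 2, 6 and picks L; Player 1 would get 2.
- B: Player 2 compares 5, 10, 12 and picks R; Player 1 would get 8.
Maximizing over 2, 8, Player 1 chooses B. Subgame-perfect outcome: (B, R) with payoffs (8, 12).
Under simultaneous play:
Player 1's best replies: L→T; C→B; R→T.
Player 2's best replies: T→L; B→R.
Only (T, L) has each player best-responding; Nash payoffs (2, 11).
Player 2 earns 12 sequentially versus 11 at the Nash outcome: better off.

better off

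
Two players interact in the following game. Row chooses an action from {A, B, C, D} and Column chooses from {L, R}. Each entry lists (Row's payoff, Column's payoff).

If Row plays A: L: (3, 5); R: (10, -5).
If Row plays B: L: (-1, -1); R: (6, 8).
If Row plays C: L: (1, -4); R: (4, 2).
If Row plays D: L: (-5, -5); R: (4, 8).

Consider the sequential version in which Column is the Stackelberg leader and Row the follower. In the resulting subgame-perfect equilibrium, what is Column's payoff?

Backward induction with Column moving first.
- L: Row compares 3, -1, 1, -5 and picks A; Column would get 5.
- R: Row compares 10, 6, 4, 4 and picks A; Column would get -5.
Maximizing over 5, -5, Column chooses L. Subgame-perfect outcome: (A, L) with payoffs (3, 5).

5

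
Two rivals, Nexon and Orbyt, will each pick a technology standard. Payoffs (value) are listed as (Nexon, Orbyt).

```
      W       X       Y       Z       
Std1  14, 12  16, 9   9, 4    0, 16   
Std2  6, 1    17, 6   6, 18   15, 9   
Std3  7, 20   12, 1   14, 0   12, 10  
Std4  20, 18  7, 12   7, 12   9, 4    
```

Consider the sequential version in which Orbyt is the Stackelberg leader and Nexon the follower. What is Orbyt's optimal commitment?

Backward induction with Orbyt moving first.
- W: BR = Std4, leader payoff 18.
- X: BR = Std2, leader payoff 6.
- Y: BR = Std3, leader payoff 0.
- Z: BR = Std2, leader payoff 9.
Orbyt's induced payoffs are 18, 6, 0, 9, so Orbyt commits to W. Subgame-perfect outcome: (Std4, W) with payoffs (20, 18).

W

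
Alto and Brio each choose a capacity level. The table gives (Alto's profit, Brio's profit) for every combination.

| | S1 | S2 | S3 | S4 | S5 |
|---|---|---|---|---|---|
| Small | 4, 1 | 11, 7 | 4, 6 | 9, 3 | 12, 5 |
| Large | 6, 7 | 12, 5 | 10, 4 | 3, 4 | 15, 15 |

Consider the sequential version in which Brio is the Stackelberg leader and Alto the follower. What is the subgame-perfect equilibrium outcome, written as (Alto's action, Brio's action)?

(Large, S5)

Alto best-responds to each possible Brio move:
- S1: Alto compares 4, 6 and picks Large; Brio would get 7.
- S2: Alto compares 11, 12 and picks Large; Brio would get 5.
- S3: Alto compares 4, 10 and picks Large; Brio would get 4.
- S4: Alto compares 9, 3 and picks Small; Brio would get 3.
- S5: Alto compares 12, 15 and picks Large; Brio would get 15.
Maximizing over 7, 5, 4, 3, 15, Brio chooses S5. Subgame-perfect outcome: (Large, S5) with payoffs (15, 15).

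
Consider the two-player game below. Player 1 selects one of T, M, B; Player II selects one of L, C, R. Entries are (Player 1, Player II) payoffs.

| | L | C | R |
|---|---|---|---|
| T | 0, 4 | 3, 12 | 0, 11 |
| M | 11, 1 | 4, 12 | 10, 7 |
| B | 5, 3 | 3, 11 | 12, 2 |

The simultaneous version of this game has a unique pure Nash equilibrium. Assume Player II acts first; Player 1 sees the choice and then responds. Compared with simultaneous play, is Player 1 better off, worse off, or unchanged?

unchanged

Backward induction with Player II moving first.
- L: BR = M, leader payoff 1.
- C: BR = M, leader payoff 12.
- R: BR = B, leader payoff 2.
Among 1, 12, 2, the best is 12 at C. Subgame-perfect outcome: (M, C) with payoffs (4, 12).
For the simultaneous game, intersect best replies.
Player 1's best replies: L→M; C→M; R→B.
Player II's best replies: T→C; M→C; B→C.
The unique mutual best reply is (M, C), giving (4, 12).
Player 1 earns 4 sequentially versus 4 at the Nash outcome: unchanged.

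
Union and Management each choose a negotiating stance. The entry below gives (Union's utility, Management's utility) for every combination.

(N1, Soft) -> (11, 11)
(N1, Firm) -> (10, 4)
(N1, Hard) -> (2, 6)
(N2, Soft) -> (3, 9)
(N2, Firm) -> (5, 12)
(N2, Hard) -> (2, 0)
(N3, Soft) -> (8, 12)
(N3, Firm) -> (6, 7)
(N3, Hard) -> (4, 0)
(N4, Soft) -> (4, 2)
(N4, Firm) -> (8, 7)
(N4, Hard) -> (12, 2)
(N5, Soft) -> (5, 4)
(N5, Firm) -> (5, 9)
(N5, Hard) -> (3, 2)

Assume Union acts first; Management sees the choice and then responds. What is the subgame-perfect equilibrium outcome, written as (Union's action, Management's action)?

Work backward from Management's decision.
- N1: Management compares 11, 4, 6 and picks Soft; Union would get 11.
- N2: Management compares 9, 12, 0 and picks Firm; Union would get 5.
- N3: Management compares 12, 7, 0 and picks Soft; Union would get 8.
- N4: Management compares 2, 7, 2 and picks Firm; Union would get 8.
- N5: Management compares 4, 9, 2 and picks Firm; Union would get 5.
Among 11, 5, 8, 8, 5, the best is 11 at N1. Subgame-perfect outcome: (N1, Soft) with payoffs (11, 11).

(N1, Soft)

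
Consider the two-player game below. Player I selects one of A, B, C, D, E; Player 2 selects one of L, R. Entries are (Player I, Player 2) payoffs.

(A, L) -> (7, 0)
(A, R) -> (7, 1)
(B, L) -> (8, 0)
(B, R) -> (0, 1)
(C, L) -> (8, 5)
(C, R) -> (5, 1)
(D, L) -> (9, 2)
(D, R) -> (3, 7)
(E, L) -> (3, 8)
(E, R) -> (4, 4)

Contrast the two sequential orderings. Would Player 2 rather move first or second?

second

If Player I leads: Player 2's best replies are A→R, B→R, C→L, D→R, E→L; Player I's induced payoffs 7, 0, 8, 3, 3; outcome (C, L), payoffs (8, 5).
If Player 2 leads: Player I's best replies are L→D, R→A; Player 2's induced payoffs 2, 1; outcome (D, L), payoffs (9, 2).
Player 2 gets 2 moving first and 5 moving second, so Player 2 prefers to move second.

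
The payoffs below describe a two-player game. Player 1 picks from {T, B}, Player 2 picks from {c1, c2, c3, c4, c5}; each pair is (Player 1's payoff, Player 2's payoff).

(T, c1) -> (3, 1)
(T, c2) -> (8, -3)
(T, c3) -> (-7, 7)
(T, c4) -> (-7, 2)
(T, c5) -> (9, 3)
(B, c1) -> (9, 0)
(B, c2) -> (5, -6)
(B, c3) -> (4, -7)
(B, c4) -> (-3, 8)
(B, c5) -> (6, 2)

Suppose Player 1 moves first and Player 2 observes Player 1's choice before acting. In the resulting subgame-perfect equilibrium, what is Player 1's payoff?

Backward induction with Player 1 moving first.
- T → Player 2 plays c3 (best of 1, -3, 7, 2, 3); Player 1 gets -7.
- B → Player 2 plays c4 (best of 0, -6, -7, 8, 2); Player 1 gets -3.
Among -7, -3, the best is -3 at B. Subgame-perfect outcome: (B, c4) with payoffs (-3, 8).

-3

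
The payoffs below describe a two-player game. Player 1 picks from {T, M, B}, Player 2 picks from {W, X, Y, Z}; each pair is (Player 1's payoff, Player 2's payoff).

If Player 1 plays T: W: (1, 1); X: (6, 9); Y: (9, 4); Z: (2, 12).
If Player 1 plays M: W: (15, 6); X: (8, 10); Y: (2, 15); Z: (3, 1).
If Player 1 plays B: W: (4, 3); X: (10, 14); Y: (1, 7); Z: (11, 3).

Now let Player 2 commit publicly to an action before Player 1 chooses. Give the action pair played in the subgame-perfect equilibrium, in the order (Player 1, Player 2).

Solve by backward induction (Player 2 leads).
- W: BR = M, leader payoff 6.
- X: BR = B, leader payoff 14.
- Y: BR = T, leader payoff 4.
- Z: BR = B, leader payoff 3.
Among 6, 14, 4, 3, the best is 14 at X. Subgame-perfect outcome: (B, X) with payoffs (10, 14).

(B, X)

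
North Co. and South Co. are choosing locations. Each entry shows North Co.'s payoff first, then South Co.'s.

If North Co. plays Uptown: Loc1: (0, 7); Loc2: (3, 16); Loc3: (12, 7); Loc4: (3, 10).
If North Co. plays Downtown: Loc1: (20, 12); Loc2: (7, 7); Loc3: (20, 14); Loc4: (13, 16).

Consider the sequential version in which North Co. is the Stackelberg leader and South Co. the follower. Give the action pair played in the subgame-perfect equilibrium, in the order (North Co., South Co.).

(Downtown, Loc4)

Backward induction with North Co. moving first.
- Uptown: South Co. compares 7, 16, 7, 10 and picks Loc2; North Co. would get 3.
- Downtown: South Co. compares 12, 7, 14, 16 and picks Loc4; North Co. would get 13.
North Co.'s induced payoffs are 3, 13, so North Co. commits to Downtown. Subgame-perfect outcome: (Downtown, Loc4) with payoffs (13, 16).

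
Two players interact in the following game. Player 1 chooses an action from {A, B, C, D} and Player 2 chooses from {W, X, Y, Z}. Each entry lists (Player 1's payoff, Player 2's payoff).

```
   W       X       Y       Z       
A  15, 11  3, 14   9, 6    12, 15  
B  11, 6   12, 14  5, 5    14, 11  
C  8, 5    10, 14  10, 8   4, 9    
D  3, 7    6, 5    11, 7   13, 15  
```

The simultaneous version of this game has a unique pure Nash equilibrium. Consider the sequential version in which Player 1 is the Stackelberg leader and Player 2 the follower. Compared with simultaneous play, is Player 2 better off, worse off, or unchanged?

better off

Backward induction with Player 1 moving first.
- A: BR = Z, leader payoff 12.
- B: BR = X, leader payoff 12.
- C: BR = X, leader payoff 10.
- D: BR = Z, leader payoff 13.
Among 12, 12, 10, 13, the best is 13 at D. Subgame-perfect outcome: (D, Z) with payoffs (13, 15).
For the simultaneous game, intersect best replies.
Player 1's best replies: W→A; X→B; Y→D; Z→B.
Player 2's best replies: A→Z; B→X; C→X; D→Z.
The unique mutual best reply is (B, X), giving (12, 14).
Player 2 earns 15 sequentially versus 14 at the Nash outcome: better off.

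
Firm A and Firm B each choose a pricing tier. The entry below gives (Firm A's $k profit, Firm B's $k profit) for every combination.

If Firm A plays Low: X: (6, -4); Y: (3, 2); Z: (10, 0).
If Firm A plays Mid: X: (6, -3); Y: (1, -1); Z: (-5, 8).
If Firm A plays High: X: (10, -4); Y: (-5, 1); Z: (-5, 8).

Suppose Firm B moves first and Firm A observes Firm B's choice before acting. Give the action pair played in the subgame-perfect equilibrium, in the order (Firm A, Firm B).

Firm A best-responds to each possible Firm B move:
- X: BR = High, leader payoff -4.
- Y: BR = Low, leader payoff 2.
- Z: BR = Low, leader payoff 0.
Maximizing over -4, 2, 0, Firm B chooses Y. Subgame-perfect outcome: (Low, Y) with payoffs (3, 2).

(Low, Y)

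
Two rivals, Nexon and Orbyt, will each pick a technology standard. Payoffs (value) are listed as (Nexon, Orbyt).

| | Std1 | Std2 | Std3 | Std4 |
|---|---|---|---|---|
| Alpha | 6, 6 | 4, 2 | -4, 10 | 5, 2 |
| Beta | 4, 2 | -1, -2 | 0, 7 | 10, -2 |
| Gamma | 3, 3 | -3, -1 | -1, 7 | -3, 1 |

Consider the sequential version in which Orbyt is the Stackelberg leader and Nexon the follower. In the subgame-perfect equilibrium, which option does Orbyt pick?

Solve by backward induction (Orbyt leads).
- Std1: Nexon compares 6, 4, 3 and picks Alpha; Orbyt would get 6.
- Std2: Nexon compares 4, -1, -3 and picks Alpha; Orbyt would get 2.
- Std3: Nexon compares -4, 0, -1 and picks Beta; Orbyt would get 7.
- Std4: Nexon compares 5, 10, -3 and picks Beta; Orbyt would get -2.
Among 6, 2, 7, -2, the best is 7 at Std3. Subgame-perfect outcome: (Beta, Std3) with payoffs (0, 7).

Std3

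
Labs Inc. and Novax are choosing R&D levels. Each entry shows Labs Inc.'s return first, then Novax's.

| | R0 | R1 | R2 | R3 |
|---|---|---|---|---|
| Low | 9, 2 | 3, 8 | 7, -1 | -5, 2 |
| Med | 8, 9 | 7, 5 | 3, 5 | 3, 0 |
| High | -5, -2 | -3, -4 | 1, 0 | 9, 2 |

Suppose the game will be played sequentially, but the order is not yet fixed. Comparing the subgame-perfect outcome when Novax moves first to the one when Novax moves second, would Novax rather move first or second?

If Labs Inc. leads: Novax's best replies are Low→R1, Med→R0, High→R3; Labs Inc.'s induced payoffs 3, 8, 9; outcome (High, R3), payoffs (9, 2).
If Novax leads: Labs Inc.'s best replies are R0→Low, R1→Med, R2→Low, R3→High; Novax's induced payoffs 2, 5, -1, 2; outcome (Med, R1), payoffs (7, 5).
Novax gets 5 moving first and 2 moving second, so Novax prefers to move first.

first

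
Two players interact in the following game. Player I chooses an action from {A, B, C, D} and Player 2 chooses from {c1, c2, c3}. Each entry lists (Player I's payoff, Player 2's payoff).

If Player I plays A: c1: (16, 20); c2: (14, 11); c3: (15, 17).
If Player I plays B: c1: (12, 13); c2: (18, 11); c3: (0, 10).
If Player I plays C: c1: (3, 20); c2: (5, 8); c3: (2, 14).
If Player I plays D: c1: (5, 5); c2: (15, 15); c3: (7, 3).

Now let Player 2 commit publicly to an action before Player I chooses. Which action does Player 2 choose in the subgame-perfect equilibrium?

c1

Work backward from Player I's decision.
- c1: Player I compares 16, 12, 3, 5 and picks A; Player 2 would get 20.
- c2: Player I compares 14, 18, 5, 15 and picks B; Player 2 would get 11.
- c3: Player I compares 15, 0, 2, 7 and picks A; Player 2 would get 17.
Maximizing over 20, 11, 17, Player 2 chooses c1. Subgame-perfect outcome: (A, c1) with payoffs (16, 20).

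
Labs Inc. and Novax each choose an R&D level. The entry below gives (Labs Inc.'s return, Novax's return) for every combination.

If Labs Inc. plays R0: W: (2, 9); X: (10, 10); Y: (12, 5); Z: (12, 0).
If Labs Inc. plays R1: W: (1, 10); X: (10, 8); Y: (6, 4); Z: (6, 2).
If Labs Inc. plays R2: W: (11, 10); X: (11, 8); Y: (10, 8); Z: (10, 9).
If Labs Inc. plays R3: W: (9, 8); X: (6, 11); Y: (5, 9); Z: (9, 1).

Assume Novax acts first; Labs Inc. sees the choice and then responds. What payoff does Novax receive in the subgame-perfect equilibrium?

10

Solve by backward induction (Novax leads).
- W: BR = R2, leader payoff 10.
- X: BR = R2, leader payoff 8.
- Y: BR = R0, leader payoff 5.
- Z: BR = R0, leader payoff 0.
Novax's induced payoffs are 10, 8, 5, 0, so Novax commits to W. Subgame-perfect outcome: (R2, W) with payoffs (11, 10).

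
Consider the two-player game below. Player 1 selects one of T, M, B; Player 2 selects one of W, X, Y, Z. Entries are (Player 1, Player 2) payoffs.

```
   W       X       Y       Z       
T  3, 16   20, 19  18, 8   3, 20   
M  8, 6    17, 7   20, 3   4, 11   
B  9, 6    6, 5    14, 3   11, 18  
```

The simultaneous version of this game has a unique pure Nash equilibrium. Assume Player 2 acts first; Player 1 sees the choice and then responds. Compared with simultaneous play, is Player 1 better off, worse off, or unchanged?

Work backward from Player 1's decision.
- W: Player 1 compares 3, 8, 9 and picks B; Player 2 would get 6.
- X: Player 1 compares 20, 17, 6 and picks T; Player 2 would get 19.
- Y: Player 1 compares 18, 20, 14 and picks M; Player 2 would get 3.
- Z: Player 1 compares 3, 4, 11 and picks B; Player 2 would get 18.
Maximizing over 6, 19, 3, 18, Player 2 chooses X. Subgame-perfect outcome: (T, X) with payoffs (20, 19).
Now find the simultaneous Nash equilibrium.
Player 1's best replies: W→B; X→T; Y→M; Z→B.
Player 2's best replies: T→Z; M→Z; B→Z.
Only (B, Z) has each player best-responding; Nash payoffs (11, 18).
Player 1 earns 20 sequentially versus 11 at the Nash outcome: better off.

better off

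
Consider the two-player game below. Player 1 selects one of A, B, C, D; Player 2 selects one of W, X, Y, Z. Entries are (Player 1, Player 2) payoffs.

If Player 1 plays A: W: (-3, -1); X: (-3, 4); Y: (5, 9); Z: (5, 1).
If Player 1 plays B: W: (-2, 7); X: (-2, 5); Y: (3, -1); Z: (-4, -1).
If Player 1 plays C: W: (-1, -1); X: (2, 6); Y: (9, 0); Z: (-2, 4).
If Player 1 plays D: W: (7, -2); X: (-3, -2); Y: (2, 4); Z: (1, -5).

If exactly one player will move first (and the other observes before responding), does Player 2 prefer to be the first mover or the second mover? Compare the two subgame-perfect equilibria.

If Player 1 leads: Player 2's best replies are A→Y, B→W, C→X, D→Y; Player 1's induced payoffs 5, -2, 2, 2; outcome (A, Y), payoffs (5, 9).
If Player 2 leads: Player 1's best replies are W→D, X→C, Y→C, Z→A; Player 2's induced payoffs -2, 6, 0, 1; outcome (C, X), payoffs (2, 6).
Player 2 gets 6 moving first and 9 moving second, so Player 2 prefers to move second.

second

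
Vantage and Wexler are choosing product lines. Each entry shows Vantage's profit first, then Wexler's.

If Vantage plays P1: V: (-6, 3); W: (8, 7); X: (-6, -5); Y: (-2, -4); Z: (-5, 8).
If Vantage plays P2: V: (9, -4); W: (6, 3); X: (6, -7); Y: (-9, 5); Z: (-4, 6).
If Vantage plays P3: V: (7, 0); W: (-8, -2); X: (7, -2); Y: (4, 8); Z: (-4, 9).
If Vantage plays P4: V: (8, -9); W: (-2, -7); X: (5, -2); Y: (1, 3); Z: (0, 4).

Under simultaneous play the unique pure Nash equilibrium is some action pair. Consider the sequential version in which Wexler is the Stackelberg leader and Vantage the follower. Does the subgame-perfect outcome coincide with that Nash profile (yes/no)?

no

Vantage best-responds to each possible Wexler move:
- V → Vantage plays P2 (best of -6, 9, 7, 8); Wexler gets -4.
- W → Vantage plays P1 (best of 8, 6, -8, -2); Wexler gets 7.
- X → Vantage plays P3 (best of -6, 6, 7, 5); Wexler gets -2.
- Y → Vantage plays P3 (best of -2, -9, 4, 1); Wexler gets 8.
- Z → Vantage plays P4 (best of -5, -4, -4, 0); Wexler gets 4.
Among -4, 7, -2, 8, 4, the best is 8 at Y. Subgame-perfect outcome: (P3, Y) with payoffs (4, 8).
Under simultaneous play:
Vantage's best replies: V→P2; W→P1; X→P3; Y→P3; Z→P4.
Wexler's best replies: P1→Z; P2→Z; P3→Z; P4→Z.
The unique mutual best reply is (P4, Z), giving (0, 4).
Sequential outcome (P3, Y) differs from the Nash profile (P4, Z).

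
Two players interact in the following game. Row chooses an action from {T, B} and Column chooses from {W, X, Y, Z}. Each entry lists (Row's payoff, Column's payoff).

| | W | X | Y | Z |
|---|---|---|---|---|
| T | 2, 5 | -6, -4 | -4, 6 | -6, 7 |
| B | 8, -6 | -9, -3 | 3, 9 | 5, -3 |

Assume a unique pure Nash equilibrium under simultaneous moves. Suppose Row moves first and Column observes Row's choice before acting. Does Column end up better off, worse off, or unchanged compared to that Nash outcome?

unchanged

Column best-responds to each possible Row move:
- T → Column plays Z (best of 5, -4, 6, 7); Row gets -6.
- B → Column plays Y (best of -6, -3, 9, -3); Row gets 3.
Row's induced payoffs are -6, 3, so Row commits to B. Subgame-perfect outcome: (B, Y) with payoffs (3, 9).
For the simultaneous game, intersect best replies.
Row's best replies: W→B; X→T; Y→B; Z→B.
Column's best replies: T→Z; B→Y.
Only (B, Y) has each player best-responding; Nash payoffs (3, 9).
Column earns 9 sequentially versus 9 at the Nash outcome: unchanged.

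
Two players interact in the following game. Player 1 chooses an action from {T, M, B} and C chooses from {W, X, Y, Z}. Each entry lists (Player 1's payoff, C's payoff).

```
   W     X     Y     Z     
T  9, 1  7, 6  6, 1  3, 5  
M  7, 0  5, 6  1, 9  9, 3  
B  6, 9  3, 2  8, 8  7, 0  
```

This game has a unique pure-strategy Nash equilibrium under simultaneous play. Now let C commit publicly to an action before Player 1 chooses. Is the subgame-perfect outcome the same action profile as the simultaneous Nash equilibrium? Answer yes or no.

no

Player 1 best-responds to each possible C move:
- W: BR = T, leader payoff 1.
- X: BR = T, leader payoff 6.
- Y: BR = B, leader payoff 8.
- Z: BR = M, leader payoff 3.
C's induced payoffs are 1, 6, 8, 3, so C commits to Y. Subgame-perfect outcome: (B, Y) with payoffs (8, 8).
Under simultaneous play:
Player 1's best replies: W→T; X→T; Y→B; Z→M.
C's best replies: T→X; M→Y; B→W.
Only (T, X) has each player best-responding; Nash payoffs (7, 6).
Sequential outcome (B, Y) differs from the Nash profile (T, X).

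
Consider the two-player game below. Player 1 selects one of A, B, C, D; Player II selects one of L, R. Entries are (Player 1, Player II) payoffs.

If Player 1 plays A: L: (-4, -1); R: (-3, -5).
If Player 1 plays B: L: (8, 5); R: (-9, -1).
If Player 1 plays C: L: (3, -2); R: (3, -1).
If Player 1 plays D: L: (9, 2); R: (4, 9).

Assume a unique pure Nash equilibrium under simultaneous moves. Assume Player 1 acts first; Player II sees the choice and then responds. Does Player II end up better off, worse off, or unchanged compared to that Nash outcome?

worse off

Player II best-responds to each possible Player 1 move:
- A: BR = L, leader payoff -4.
- B: BR = L, leader payoff 8.
- C: BR = R, leader payoff 3.
- D: BR = R, leader payoff 4.
Among -4, 8, 3, 4, the best is 8 at B. Subgame-perfect outcome: (B, L) with payoffs (8, 5).
Now find the simultaneous Nash equilibrium.
Player 1's best replies: L→D; R→D.
Player II's best replies: A→L; B→L; C→R; D→R.
The unique mutual best reply is (D, R), giving (4, 9).
Player II earns 5 sequentially versus 9 at the Nash outcome: worse off.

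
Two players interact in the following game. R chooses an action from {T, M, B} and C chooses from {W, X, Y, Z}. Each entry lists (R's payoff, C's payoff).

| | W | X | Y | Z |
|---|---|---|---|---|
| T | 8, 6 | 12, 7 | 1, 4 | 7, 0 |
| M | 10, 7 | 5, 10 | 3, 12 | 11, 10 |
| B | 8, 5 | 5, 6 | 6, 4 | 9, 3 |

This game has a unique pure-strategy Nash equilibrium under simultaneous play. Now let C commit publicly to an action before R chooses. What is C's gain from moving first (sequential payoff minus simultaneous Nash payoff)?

3

Backward induction with C moving first.
- W: R compares 8, 10, 8 and picks M; C would get 7.
- X: R compares 12, 5, 5 and picks T; C would get 7.
- Y: R compares 1, 3, 6 and picks B; C would get 4.
- Z: R compares 7, 11, 9 and picks M; C would get 10.
Among 7, 7, 4, 10, the best is 10 at Z. Subgame-perfect outcome: (M, Z) with payoffs (11, 10).
Under simultaneous play:
R's best replies: W→M; X→T; Y→B; Z→M.
C's best replies: T→X; M→Y; B→X.
The unique mutual best reply is (T, X), giving (12, 7).
C's commitment gain: 10 − 7 = 3.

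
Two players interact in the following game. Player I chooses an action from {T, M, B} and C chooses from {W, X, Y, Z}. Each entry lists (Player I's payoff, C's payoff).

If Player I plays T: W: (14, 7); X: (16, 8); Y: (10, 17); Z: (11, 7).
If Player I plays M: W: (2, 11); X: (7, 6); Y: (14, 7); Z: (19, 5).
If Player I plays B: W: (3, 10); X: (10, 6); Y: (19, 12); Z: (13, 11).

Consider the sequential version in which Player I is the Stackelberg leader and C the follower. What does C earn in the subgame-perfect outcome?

Backward induction with Player I moving first.
- T → C plays Y (best of 7, 8, 17, 7); Player I gets 10.
- M → C plays W (best of 11, 6, 7, 5); Player I gets 2.
- B → C plays Y (best of 10, 6, 12, 11); Player I gets 19.
Maximizing over 10, 2, 19, Player I chooses B. Subgame-perfect outcome: (B, Y) with payoffs (19, 12).

12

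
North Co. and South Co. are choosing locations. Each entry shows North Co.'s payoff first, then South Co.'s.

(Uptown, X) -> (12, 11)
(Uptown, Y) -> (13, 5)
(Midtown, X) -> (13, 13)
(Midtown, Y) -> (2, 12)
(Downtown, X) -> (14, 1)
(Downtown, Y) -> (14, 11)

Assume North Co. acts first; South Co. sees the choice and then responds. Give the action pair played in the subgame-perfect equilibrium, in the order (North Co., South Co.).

(Downtown, Y)

Backward induction with North Co. moving first.
- Uptown → South Co. plays X (best of 11, 5); North Co. gets 12.
- Midtown → South Co. plays X (best of 13, 12); North Co. gets 13.
- Downtown → South Co. plays Y (best of 1, 11); North Co. gets 14.
Maximizing over 12, 13, 14, North Co. chooses Downtown. Subgame-perfect outcome: (Downtown, Y) with payoffs (14, 11).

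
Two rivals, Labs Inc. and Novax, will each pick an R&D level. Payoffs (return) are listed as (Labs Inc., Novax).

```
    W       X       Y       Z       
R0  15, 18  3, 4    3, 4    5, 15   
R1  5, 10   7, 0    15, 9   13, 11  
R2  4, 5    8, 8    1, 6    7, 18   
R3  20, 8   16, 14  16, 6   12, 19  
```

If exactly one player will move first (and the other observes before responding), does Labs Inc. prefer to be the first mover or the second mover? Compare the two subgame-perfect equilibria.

If Labs Inc. leads: Novax's best replies are R0→W, R1→Z, R2→Z, R3→Z; Labs Inc.'s induced payoffs 15, 13, 7, 12; outcome (R0, W), payoffs (15, 18).
If Novax leads: Labs Inc.'s best replies are W→R3, X→R3, Y→R3, Z→R1; Novax's induced payoffs 8, 14, 6, 11; outcome (R3, X), payoffs (16, 14).
Labs Inc. gets 15 moving first and 16 moving second, so Labs Inc. prefers to move second.

second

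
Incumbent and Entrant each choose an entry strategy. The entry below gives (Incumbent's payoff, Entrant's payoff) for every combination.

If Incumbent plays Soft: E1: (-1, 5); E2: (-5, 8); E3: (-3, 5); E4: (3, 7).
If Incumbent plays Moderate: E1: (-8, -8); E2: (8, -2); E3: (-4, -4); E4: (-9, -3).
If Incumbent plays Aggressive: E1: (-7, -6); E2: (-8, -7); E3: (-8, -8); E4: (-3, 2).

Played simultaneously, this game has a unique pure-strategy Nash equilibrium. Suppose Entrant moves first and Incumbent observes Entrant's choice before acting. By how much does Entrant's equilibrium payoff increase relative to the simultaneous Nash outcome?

Incumbent best-responds to each possible Entrant move:
- E1 → Incumbent plays Soft (best of -1, -8, -7); Entrant gets 5.
- E2 → Incumbent plays Moderate (best of -5, 8, -8); Entrant gets -2.
- E3 → Incumbent plays Soft (best of -3, -4, -8); Entrant gets 5.
- E4 → Incumbent plays Soft (best of 3, -9, -3); Entrant gets 7.
Among 5, -2, 5, 7, the best is 7 at E4. Subgame-perfect outcome: (Soft, E4) with payoffs (3, 7).
Now find the simultaneous Nash equilibrium.
Incumbent's best replies: E1→Soft; E2→Moderate; E3→Soft; E4→Soft.
Entrant's best replies: Soft→E2; Moderate→E2; Aggressive→E4.
The unique mutual best reply is (Moderate, E2), giving (8, -2).
Entrant's commitment gain: 7 − -2 = 9.

9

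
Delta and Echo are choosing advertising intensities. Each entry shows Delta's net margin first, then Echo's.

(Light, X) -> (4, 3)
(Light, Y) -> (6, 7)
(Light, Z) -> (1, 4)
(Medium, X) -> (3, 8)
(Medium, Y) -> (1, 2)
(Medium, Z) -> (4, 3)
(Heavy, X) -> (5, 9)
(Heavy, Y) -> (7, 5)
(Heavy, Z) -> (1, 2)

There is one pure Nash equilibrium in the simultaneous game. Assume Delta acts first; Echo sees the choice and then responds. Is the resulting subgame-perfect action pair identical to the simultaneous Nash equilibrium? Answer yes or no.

Work backward from Echo's decision.
- Light: Echo compares 3, 7, 4 and picks Y; Delta would get 6.
- Medium: Echo compares 8, 2, 3 and picks X; Delta would get 3.
- Heavy: Echo compares 9, 5, 2 and picks X; Delta would get 5.
Delta's induced payoffs are 6, 3, 5, so Delta commits to Light. Subgame-perfect outcome: (Light, Y) with payoffs (6, 7).
Now find the simultaneous Nash equilibrium.
Delta's best replies: X→Heavy; Y→Heavy; Z→Medium.
Echo's best replies: Light→Y; Medium→X; Heavy→X.
The unique mutual best reply is (Heavy, X), giving (5, 9).
Sequential outcome (Light, Y) differs from the Nash profile (Heavy, X).

no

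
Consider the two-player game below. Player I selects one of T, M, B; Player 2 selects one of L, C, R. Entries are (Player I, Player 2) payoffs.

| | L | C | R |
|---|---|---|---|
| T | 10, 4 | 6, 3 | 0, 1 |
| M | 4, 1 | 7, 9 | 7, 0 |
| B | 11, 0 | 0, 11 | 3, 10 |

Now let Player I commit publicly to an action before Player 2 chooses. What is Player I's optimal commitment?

Work backward from Player 2's decision.
- T: BR = L, leader payoff 10.
- M: BR = C, leader payoff 7.
- B: BR = C, leader payoff 0.
Among 10, 7, 0, the best is 10 at T. Subgame-perfect outcome: (T, L) with payoffs (10, 4).

T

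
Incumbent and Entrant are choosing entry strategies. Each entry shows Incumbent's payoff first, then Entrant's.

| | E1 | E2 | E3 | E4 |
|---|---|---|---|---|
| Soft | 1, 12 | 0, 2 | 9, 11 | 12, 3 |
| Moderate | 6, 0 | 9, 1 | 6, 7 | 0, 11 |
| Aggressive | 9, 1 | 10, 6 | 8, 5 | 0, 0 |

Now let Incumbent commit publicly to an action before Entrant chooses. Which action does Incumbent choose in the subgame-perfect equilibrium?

Aggressive

Work backward from Entrant's decision.
- Soft: BR = E1, leader payoff 1.
- Moderate: BR = E4, leader payoff 0.
- Aggressive: BR = E2, leader payoff 10.
Maximizing over 1, 0, 10, Incumbent chooses Aggressive. Subgame-perfect outcome: (Aggressive, E2) with payoffs (10, 6).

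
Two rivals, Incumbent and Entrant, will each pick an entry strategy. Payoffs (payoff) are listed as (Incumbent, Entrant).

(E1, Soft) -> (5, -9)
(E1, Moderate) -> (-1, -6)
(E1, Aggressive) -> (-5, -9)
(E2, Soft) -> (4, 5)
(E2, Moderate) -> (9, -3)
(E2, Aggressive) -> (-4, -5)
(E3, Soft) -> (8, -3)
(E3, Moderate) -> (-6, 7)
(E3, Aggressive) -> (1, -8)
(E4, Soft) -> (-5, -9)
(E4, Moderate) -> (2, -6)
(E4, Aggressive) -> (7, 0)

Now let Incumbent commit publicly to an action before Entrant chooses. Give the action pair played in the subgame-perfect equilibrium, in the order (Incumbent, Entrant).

Entrant best-responds to each possible Incumbent move:
- E1: Entrant compares -9, -6, -9 and picks Moderate; Incumbent would get -1.
- E2: Entrant compares 5, -3, -5 and picks Soft; Incumbent would get 4.
- E3: Entrant compares -3, 7, -8 and picks Moderate; Incumbent would get -6.
- E4: Entrant compares -9, -6, 0 and picks Aggressive; Incumbent would get 7.
Incumbent's induced payoffs are -1, 4, -6, 7, so Incumbent commits to E4. Subgame-perfect outcome: (E4, Aggressive) with payoffs (7, 0).

(E4, Aggressive)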